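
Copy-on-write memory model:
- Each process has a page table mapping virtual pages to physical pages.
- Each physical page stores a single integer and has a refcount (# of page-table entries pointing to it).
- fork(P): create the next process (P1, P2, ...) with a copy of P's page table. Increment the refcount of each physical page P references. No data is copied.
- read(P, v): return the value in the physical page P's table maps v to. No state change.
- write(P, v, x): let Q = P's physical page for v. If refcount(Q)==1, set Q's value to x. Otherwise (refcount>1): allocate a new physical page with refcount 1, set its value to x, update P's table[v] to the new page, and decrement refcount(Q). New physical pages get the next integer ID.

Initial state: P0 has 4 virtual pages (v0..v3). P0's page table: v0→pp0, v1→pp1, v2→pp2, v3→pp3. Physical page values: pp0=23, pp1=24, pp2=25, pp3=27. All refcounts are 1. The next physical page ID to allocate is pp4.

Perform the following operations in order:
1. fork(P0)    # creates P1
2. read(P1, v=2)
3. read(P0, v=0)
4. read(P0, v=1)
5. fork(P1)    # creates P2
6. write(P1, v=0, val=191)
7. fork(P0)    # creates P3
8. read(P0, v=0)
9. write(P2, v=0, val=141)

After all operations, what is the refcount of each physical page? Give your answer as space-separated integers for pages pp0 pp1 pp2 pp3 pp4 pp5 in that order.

Answer: 2 4 4 4 1 1

Derivation:
Op 1: fork(P0) -> P1. 4 ppages; refcounts: pp0:2 pp1:2 pp2:2 pp3:2
Op 2: read(P1, v2) -> 25. No state change.
Op 3: read(P0, v0) -> 23. No state change.
Op 4: read(P0, v1) -> 24. No state change.
Op 5: fork(P1) -> P2. 4 ppages; refcounts: pp0:3 pp1:3 pp2:3 pp3:3
Op 6: write(P1, v0, 191). refcount(pp0)=3>1 -> COPY to pp4. 5 ppages; refcounts: pp0:2 pp1:3 pp2:3 pp3:3 pp4:1
Op 7: fork(P0) -> P3. 5 ppages; refcounts: pp0:3 pp1:4 pp2:4 pp3:4 pp4:1
Op 8: read(P0, v0) -> 23. No state change.
Op 9: write(P2, v0, 141). refcount(pp0)=3>1 -> COPY to pp5. 6 ppages; refcounts: pp0:2 pp1:4 pp2:4 pp3:4 pp4:1 pp5:1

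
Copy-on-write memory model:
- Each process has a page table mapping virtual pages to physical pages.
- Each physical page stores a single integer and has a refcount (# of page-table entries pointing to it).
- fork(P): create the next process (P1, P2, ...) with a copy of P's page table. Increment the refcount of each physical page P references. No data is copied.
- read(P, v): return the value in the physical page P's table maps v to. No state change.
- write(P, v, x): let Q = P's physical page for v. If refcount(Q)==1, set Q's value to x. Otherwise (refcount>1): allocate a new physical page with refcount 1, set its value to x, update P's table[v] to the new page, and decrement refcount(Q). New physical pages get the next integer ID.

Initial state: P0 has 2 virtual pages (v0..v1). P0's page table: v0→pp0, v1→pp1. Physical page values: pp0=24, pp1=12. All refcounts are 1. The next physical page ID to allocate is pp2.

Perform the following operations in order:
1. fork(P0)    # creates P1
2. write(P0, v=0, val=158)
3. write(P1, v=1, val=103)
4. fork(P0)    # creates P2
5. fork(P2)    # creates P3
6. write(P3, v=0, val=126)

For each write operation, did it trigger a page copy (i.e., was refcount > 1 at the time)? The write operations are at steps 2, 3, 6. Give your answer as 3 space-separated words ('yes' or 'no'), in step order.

Op 1: fork(P0) -> P1. 2 ppages; refcounts: pp0:2 pp1:2
Op 2: write(P0, v0, 158). refcount(pp0)=2>1 -> COPY to pp2. 3 ppages; refcounts: pp0:1 pp1:2 pp2:1
Op 3: write(P1, v1, 103). refcount(pp1)=2>1 -> COPY to pp3. 4 ppages; refcounts: pp0:1 pp1:1 pp2:1 pp3:1
Op 4: fork(P0) -> P2. 4 ppages; refcounts: pp0:1 pp1:2 pp2:2 pp3:1
Op 5: fork(P2) -> P3. 4 ppages; refcounts: pp0:1 pp1:3 pp2:3 pp3:1
Op 6: write(P3, v0, 126). refcount(pp2)=3>1 -> COPY to pp4. 5 ppages; refcounts: pp0:1 pp1:3 pp2:2 pp3:1 pp4:1

yes yes yes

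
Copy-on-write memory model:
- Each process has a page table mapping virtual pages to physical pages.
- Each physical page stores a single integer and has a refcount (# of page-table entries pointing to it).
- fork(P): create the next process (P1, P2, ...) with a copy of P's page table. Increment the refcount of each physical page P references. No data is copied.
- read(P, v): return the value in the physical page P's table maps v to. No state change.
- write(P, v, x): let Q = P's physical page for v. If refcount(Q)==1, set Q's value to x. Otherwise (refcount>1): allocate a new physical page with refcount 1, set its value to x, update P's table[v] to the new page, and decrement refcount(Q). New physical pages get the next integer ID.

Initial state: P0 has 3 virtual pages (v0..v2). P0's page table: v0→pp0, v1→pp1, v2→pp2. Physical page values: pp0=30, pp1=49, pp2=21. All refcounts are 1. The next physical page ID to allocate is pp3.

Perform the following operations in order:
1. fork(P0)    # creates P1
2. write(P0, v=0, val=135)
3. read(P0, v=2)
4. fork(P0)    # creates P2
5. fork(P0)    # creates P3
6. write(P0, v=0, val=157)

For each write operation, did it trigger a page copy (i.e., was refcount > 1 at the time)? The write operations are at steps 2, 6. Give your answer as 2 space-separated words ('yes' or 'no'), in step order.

Op 1: fork(P0) -> P1. 3 ppages; refcounts: pp0:2 pp1:2 pp2:2
Op 2: write(P0, v0, 135). refcount(pp0)=2>1 -> COPY to pp3. 4 ppages; refcounts: pp0:1 pp1:2 pp2:2 pp3:1
Op 3: read(P0, v2) -> 21. No state change.
Op 4: fork(P0) -> P2. 4 ppages; refcounts: pp0:1 pp1:3 pp2:3 pp3:2
Op 5: fork(P0) -> P3. 4 ppages; refcounts: pp0:1 pp1:4 pp2:4 pp3:3
Op 6: write(P0, v0, 157). refcount(pp3)=3>1 -> COPY to pp4. 5 ppages; refcounts: pp0:1 pp1:4 pp2:4 pp3:2 pp4:1

yes yes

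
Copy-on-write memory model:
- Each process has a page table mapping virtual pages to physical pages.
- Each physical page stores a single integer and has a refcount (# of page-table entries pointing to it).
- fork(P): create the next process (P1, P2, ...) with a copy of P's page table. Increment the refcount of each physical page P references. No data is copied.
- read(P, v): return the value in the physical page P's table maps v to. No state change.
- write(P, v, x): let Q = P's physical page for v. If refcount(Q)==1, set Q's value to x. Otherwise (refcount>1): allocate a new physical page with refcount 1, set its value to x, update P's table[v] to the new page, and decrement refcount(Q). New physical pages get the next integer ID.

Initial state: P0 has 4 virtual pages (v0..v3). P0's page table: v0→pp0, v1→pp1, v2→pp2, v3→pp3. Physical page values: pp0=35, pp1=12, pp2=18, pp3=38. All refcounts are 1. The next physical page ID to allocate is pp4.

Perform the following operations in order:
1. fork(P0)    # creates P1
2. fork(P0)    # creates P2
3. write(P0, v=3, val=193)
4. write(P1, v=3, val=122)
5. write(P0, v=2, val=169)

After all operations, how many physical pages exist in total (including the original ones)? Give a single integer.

Answer: 7

Derivation:
Op 1: fork(P0) -> P1. 4 ppages; refcounts: pp0:2 pp1:2 pp2:2 pp3:2
Op 2: fork(P0) -> P2. 4 ppages; refcounts: pp0:3 pp1:3 pp2:3 pp3:3
Op 3: write(P0, v3, 193). refcount(pp3)=3>1 -> COPY to pp4. 5 ppages; refcounts: pp0:3 pp1:3 pp2:3 pp3:2 pp4:1
Op 4: write(P1, v3, 122). refcount(pp3)=2>1 -> COPY to pp5. 6 ppages; refcounts: pp0:3 pp1:3 pp2:3 pp3:1 pp4:1 pp5:1
Op 5: write(P0, v2, 169). refcount(pp2)=3>1 -> COPY to pp6. 7 ppages; refcounts: pp0:3 pp1:3 pp2:2 pp3:1 pp4:1 pp5:1 pp6:1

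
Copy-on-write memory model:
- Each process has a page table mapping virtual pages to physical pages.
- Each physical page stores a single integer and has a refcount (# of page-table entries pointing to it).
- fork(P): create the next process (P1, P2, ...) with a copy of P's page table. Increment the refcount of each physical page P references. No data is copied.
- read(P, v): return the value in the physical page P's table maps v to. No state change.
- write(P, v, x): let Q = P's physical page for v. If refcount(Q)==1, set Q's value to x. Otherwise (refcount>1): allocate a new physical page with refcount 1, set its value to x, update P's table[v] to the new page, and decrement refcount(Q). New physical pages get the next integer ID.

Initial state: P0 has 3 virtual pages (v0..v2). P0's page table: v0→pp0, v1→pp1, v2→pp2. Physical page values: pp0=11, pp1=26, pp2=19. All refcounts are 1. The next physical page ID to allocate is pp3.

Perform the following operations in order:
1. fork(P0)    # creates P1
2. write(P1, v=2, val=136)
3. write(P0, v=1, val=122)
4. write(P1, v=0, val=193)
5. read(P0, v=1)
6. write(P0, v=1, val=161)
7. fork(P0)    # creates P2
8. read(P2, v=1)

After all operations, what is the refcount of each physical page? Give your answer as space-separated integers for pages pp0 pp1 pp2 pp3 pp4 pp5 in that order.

Answer: 2 1 2 1 2 1

Derivation:
Op 1: fork(P0) -> P1. 3 ppages; refcounts: pp0:2 pp1:2 pp2:2
Op 2: write(P1, v2, 136). refcount(pp2)=2>1 -> COPY to pp3. 4 ppages; refcounts: pp0:2 pp1:2 pp2:1 pp3:1
Op 3: write(P0, v1, 122). refcount(pp1)=2>1 -> COPY to pp4. 5 ppages; refcounts: pp0:2 pp1:1 pp2:1 pp3:1 pp4:1
Op 4: write(P1, v0, 193). refcount(pp0)=2>1 -> COPY to pp5. 6 ppages; refcounts: pp0:1 pp1:1 pp2:1 pp3:1 pp4:1 pp5:1
Op 5: read(P0, v1) -> 122. No state change.
Op 6: write(P0, v1, 161). refcount(pp4)=1 -> write in place. 6 ppages; refcounts: pp0:1 pp1:1 pp2:1 pp3:1 pp4:1 pp5:1
Op 7: fork(P0) -> P2. 6 ppages; refcounts: pp0:2 pp1:1 pp2:2 pp3:1 pp4:2 pp5:1
Op 8: read(P2, v1) -> 161. No state change.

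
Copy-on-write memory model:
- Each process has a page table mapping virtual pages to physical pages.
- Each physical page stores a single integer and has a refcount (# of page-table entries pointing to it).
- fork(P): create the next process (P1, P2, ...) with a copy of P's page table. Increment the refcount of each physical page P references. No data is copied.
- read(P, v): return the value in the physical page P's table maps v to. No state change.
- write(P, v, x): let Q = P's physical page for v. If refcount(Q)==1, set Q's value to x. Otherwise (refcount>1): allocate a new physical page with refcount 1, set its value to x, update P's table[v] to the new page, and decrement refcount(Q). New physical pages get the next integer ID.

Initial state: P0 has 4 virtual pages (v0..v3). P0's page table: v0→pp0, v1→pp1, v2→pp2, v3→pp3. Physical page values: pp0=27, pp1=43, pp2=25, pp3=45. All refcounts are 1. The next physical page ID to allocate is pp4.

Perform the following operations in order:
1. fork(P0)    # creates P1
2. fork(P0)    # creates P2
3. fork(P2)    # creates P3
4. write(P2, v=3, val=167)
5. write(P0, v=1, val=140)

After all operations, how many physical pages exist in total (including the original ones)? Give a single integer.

Op 1: fork(P0) -> P1. 4 ppages; refcounts: pp0:2 pp1:2 pp2:2 pp3:2
Op 2: fork(P0) -> P2. 4 ppages; refcounts: pp0:3 pp1:3 pp2:3 pp3:3
Op 3: fork(P2) -> P3. 4 ppages; refcounts: pp0:4 pp1:4 pp2:4 pp3:4
Op 4: write(P2, v3, 167). refcount(pp3)=4>1 -> COPY to pp4. 5 ppages; refcounts: pp0:4 pp1:4 pp2:4 pp3:3 pp4:1
Op 5: write(P0, v1, 140). refcount(pp1)=4>1 -> COPY to pp5. 6 ppages; refcounts: pp0:4 pp1:3 pp2:4 pp3:3 pp4:1 pp5:1

Answer: 6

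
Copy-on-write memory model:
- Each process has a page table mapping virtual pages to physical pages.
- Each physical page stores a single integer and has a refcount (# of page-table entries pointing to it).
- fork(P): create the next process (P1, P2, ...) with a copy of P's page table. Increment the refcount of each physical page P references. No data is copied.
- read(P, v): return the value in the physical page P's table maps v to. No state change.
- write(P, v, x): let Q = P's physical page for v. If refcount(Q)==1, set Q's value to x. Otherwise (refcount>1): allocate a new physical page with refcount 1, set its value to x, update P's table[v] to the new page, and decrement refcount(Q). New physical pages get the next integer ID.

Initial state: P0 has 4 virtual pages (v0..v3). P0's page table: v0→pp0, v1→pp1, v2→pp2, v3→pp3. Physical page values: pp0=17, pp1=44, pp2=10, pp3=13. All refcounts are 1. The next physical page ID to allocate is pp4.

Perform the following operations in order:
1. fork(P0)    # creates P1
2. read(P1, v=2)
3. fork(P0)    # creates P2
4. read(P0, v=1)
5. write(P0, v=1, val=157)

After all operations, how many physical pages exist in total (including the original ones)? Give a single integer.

Answer: 5

Derivation:
Op 1: fork(P0) -> P1. 4 ppages; refcounts: pp0:2 pp1:2 pp2:2 pp3:2
Op 2: read(P1, v2) -> 10. No state change.
Op 3: fork(P0) -> P2. 4 ppages; refcounts: pp0:3 pp1:3 pp2:3 pp3:3
Op 4: read(P0, v1) -> 44. No state change.
Op 5: write(P0, v1, 157). refcount(pp1)=3>1 -> COPY to pp4. 5 ppages; refcounts: pp0:3 pp1:2 pp2:3 pp3:3 pp4:1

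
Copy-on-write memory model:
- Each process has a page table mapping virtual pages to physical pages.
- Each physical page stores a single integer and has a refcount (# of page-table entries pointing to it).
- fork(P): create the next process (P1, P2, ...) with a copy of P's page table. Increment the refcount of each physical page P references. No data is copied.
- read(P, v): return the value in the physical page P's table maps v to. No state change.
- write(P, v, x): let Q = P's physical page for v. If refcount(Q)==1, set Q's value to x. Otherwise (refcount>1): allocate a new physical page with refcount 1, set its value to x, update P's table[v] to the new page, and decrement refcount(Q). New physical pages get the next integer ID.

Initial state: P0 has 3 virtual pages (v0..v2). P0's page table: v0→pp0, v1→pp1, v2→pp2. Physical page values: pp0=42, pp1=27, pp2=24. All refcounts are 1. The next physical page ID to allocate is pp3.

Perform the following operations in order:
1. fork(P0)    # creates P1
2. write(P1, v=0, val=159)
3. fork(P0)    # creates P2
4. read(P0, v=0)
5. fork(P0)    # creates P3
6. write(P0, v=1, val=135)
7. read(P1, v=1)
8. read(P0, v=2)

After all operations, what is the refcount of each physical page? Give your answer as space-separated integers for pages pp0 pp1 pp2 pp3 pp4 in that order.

Answer: 3 3 4 1 1

Derivation:
Op 1: fork(P0) -> P1. 3 ppages; refcounts: pp0:2 pp1:2 pp2:2
Op 2: write(P1, v0, 159). refcount(pp0)=2>1 -> COPY to pp3. 4 ppages; refcounts: pp0:1 pp1:2 pp2:2 pp3:1
Op 3: fork(P0) -> P2. 4 ppages; refcounts: pp0:2 pp1:3 pp2:3 pp3:1
Op 4: read(P0, v0) -> 42. No state change.
Op 5: fork(P0) -> P3. 4 ppages; refcounts: pp0:3 pp1:4 pp2:4 pp3:1
Op 6: write(P0, v1, 135). refcount(pp1)=4>1 -> COPY to pp4. 5 ppages; refcounts: pp0:3 pp1:3 pp2:4 pp3:1 pp4:1
Op 7: read(P1, v1) -> 27. No state change.
Op 8: read(P0, v2) -> 24. No state change.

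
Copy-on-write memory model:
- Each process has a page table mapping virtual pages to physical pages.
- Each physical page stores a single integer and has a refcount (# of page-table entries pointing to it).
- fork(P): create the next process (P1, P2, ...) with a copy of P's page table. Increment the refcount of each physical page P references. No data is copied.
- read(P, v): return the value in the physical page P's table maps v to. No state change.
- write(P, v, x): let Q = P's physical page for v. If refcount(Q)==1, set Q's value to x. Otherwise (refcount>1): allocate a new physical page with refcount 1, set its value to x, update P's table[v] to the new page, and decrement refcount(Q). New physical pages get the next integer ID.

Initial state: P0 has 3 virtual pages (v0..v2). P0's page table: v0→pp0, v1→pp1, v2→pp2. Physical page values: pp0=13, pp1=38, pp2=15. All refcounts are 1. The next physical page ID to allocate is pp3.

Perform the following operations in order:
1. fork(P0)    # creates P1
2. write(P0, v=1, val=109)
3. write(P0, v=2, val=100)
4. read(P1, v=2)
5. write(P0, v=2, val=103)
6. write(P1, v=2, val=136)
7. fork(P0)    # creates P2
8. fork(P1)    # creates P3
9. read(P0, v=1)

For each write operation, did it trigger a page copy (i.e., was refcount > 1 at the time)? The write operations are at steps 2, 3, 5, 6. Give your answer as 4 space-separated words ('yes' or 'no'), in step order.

Op 1: fork(P0) -> P1. 3 ppages; refcounts: pp0:2 pp1:2 pp2:2
Op 2: write(P0, v1, 109). refcount(pp1)=2>1 -> COPY to pp3. 4 ppages; refcounts: pp0:2 pp1:1 pp2:2 pp3:1
Op 3: write(P0, v2, 100). refcount(pp2)=2>1 -> COPY to pp4. 5 ppages; refcounts: pp0:2 pp1:1 pp2:1 pp3:1 pp4:1
Op 4: read(P1, v2) -> 15. No state change.
Op 5: write(P0, v2, 103). refcount(pp4)=1 -> write in place. 5 ppages; refcounts: pp0:2 pp1:1 pp2:1 pp3:1 pp4:1
Op 6: write(P1, v2, 136). refcount(pp2)=1 -> write in place. 5 ppages; refcounts: pp0:2 pp1:1 pp2:1 pp3:1 pp4:1
Op 7: fork(P0) -> P2. 5 ppages; refcounts: pp0:3 pp1:1 pp2:1 pp3:2 pp4:2
Op 8: fork(P1) -> P3. 5 ppages; refcounts: pp0:4 pp1:2 pp2:2 pp3:2 pp4:2
Op 9: read(P0, v1) -> 109. No state change.

yes yes no no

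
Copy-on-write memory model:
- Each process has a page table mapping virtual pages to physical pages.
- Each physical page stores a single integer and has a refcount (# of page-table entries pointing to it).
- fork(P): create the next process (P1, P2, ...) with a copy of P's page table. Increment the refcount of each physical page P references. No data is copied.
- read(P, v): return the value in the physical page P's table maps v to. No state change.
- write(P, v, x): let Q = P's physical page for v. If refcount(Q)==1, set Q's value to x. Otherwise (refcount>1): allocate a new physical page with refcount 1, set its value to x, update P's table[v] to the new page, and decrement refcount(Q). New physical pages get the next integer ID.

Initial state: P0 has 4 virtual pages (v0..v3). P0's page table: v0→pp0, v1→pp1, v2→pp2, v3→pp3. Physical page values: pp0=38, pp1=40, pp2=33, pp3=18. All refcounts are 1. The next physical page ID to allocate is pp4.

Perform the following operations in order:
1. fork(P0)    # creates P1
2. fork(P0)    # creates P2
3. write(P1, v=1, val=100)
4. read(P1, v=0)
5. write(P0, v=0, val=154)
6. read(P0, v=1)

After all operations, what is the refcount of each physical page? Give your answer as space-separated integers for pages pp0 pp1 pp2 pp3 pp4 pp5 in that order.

Answer: 2 2 3 3 1 1

Derivation:
Op 1: fork(P0) -> P1. 4 ppages; refcounts: pp0:2 pp1:2 pp2:2 pp3:2
Op 2: fork(P0) -> P2. 4 ppages; refcounts: pp0:3 pp1:3 pp2:3 pp3:3
Op 3: write(P1, v1, 100). refcount(pp1)=3>1 -> COPY to pp4. 5 ppages; refcounts: pp0:3 pp1:2 pp2:3 pp3:3 pp4:1
Op 4: read(P1, v0) -> 38. No state change.
Op 5: write(P0, v0, 154). refcount(pp0)=3>1 -> COPY to pp5. 6 ppages; refcounts: pp0:2 pp1:2 pp2:3 pp3:3 pp4:1 pp5:1
Op 6: read(P0, v1) -> 40. No state change.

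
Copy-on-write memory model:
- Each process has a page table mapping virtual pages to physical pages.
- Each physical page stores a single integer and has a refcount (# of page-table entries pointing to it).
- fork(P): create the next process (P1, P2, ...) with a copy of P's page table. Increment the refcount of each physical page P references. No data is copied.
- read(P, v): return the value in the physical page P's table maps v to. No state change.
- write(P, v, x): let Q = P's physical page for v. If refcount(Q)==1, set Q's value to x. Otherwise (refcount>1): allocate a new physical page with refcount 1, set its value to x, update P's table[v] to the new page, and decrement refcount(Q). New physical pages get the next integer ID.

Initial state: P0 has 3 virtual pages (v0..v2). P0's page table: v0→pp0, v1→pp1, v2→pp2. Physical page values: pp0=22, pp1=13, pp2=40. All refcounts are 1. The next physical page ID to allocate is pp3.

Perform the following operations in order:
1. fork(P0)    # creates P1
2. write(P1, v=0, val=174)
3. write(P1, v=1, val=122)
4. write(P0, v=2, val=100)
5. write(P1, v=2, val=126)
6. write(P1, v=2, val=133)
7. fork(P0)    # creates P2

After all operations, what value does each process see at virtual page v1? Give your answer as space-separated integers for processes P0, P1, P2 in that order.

Op 1: fork(P0) -> P1. 3 ppages; refcounts: pp0:2 pp1:2 pp2:2
Op 2: write(P1, v0, 174). refcount(pp0)=2>1 -> COPY to pp3. 4 ppages; refcounts: pp0:1 pp1:2 pp2:2 pp3:1
Op 3: write(P1, v1, 122). refcount(pp1)=2>1 -> COPY to pp4. 5 ppages; refcounts: pp0:1 pp1:1 pp2:2 pp3:1 pp4:1
Op 4: write(P0, v2, 100). refcount(pp2)=2>1 -> COPY to pp5. 6 ppages; refcounts: pp0:1 pp1:1 pp2:1 pp3:1 pp4:1 pp5:1
Op 5: write(P1, v2, 126). refcount(pp2)=1 -> write in place. 6 ppages; refcounts: pp0:1 pp1:1 pp2:1 pp3:1 pp4:1 pp5:1
Op 6: write(P1, v2, 133). refcount(pp2)=1 -> write in place. 6 ppages; refcounts: pp0:1 pp1:1 pp2:1 pp3:1 pp4:1 pp5:1
Op 7: fork(P0) -> P2. 6 ppages; refcounts: pp0:2 pp1:2 pp2:1 pp3:1 pp4:1 pp5:2
P0: v1 -> pp1 = 13
P1: v1 -> pp4 = 122
P2: v1 -> pp1 = 13

Answer: 13 122 13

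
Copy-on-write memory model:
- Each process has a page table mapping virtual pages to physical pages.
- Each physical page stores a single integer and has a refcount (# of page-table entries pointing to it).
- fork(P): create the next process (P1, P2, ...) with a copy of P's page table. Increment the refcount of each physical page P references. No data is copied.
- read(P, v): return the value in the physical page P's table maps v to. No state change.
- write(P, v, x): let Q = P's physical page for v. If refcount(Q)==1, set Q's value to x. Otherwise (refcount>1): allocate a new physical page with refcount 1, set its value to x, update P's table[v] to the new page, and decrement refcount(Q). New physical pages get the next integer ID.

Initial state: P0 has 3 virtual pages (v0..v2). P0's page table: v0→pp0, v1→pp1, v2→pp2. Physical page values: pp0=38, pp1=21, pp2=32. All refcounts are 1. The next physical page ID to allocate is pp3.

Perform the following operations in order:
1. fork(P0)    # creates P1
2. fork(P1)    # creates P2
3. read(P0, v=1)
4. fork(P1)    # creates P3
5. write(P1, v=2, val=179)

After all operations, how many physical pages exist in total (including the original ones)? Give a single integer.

Answer: 4

Derivation:
Op 1: fork(P0) -> P1. 3 ppages; refcounts: pp0:2 pp1:2 pp2:2
Op 2: fork(P1) -> P2. 3 ppages; refcounts: pp0:3 pp1:3 pp2:3
Op 3: read(P0, v1) -> 21. No state change.
Op 4: fork(P1) -> P3. 3 ppages; refcounts: pp0:4 pp1:4 pp2:4
Op 5: write(P1, v2, 179). refcount(pp2)=4>1 -> COPY to pp3. 4 ppages; refcounts: pp0:4 pp1:4 pp2:3 pp3:1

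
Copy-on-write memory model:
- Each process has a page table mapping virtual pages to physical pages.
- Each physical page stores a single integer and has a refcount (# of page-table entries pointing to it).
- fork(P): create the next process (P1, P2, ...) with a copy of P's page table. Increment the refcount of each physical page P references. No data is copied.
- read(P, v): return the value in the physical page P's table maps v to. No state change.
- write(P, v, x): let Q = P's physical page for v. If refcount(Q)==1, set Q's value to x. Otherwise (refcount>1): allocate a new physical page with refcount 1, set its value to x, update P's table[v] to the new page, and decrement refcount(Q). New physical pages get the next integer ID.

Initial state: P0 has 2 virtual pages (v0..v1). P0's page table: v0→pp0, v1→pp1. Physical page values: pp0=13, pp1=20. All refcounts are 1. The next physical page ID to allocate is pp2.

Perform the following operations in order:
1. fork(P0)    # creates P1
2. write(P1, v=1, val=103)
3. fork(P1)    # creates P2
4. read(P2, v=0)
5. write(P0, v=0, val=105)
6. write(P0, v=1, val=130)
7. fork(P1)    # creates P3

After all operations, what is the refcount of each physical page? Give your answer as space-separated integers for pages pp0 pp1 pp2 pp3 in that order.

Answer: 3 1 3 1

Derivation:
Op 1: fork(P0) -> P1. 2 ppages; refcounts: pp0:2 pp1:2
Op 2: write(P1, v1, 103). refcount(pp1)=2>1 -> COPY to pp2. 3 ppages; refcounts: pp0:2 pp1:1 pp2:1
Op 3: fork(P1) -> P2. 3 ppages; refcounts: pp0:3 pp1:1 pp2:2
Op 4: read(P2, v0) -> 13. No state change.
Op 5: write(P0, v0, 105). refcount(pp0)=3>1 -> COPY to pp3. 4 ppages; refcounts: pp0:2 pp1:1 pp2:2 pp3:1
Op 6: write(P0, v1, 130). refcount(pp1)=1 -> write in place. 4 ppages; refcounts: pp0:2 pp1:1 pp2:2 pp3:1
Op 7: fork(P1) -> P3. 4 ppages; refcounts: pp0:3 pp1:1 pp2:3 pp3:1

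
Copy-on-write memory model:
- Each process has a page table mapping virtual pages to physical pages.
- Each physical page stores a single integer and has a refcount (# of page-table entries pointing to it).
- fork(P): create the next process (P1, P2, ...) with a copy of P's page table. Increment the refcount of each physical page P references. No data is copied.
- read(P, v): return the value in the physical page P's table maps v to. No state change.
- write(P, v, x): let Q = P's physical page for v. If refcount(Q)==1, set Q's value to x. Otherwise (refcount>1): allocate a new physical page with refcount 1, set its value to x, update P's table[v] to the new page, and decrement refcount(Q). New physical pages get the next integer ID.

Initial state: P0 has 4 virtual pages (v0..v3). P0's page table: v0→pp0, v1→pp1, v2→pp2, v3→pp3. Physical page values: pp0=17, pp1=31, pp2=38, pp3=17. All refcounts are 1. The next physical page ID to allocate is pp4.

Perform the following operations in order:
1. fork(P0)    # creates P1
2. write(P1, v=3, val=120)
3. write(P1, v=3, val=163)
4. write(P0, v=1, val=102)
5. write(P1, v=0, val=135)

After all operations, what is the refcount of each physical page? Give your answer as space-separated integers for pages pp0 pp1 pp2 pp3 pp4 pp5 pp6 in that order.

Answer: 1 1 2 1 1 1 1

Derivation:
Op 1: fork(P0) -> P1. 4 ppages; refcounts: pp0:2 pp1:2 pp2:2 pp3:2
Op 2: write(P1, v3, 120). refcount(pp3)=2>1 -> COPY to pp4. 5 ppages; refcounts: pp0:2 pp1:2 pp2:2 pp3:1 pp4:1
Op 3: write(P1, v3, 163). refcount(pp4)=1 -> write in place. 5 ppages; refcounts: pp0:2 pp1:2 pp2:2 pp3:1 pp4:1
Op 4: write(P0, v1, 102). refcount(pp1)=2>1 -> COPY to pp5. 6 ppages; refcounts: pp0:2 pp1:1 pp2:2 pp3:1 pp4:1 pp5:1
Op 5: write(P1, v0, 135). refcount(pp0)=2>1 -> COPY to pp6. 7 ppages; refcounts: pp0:1 pp1:1 pp2:2 pp3:1 pp4:1 pp5:1 pp6:1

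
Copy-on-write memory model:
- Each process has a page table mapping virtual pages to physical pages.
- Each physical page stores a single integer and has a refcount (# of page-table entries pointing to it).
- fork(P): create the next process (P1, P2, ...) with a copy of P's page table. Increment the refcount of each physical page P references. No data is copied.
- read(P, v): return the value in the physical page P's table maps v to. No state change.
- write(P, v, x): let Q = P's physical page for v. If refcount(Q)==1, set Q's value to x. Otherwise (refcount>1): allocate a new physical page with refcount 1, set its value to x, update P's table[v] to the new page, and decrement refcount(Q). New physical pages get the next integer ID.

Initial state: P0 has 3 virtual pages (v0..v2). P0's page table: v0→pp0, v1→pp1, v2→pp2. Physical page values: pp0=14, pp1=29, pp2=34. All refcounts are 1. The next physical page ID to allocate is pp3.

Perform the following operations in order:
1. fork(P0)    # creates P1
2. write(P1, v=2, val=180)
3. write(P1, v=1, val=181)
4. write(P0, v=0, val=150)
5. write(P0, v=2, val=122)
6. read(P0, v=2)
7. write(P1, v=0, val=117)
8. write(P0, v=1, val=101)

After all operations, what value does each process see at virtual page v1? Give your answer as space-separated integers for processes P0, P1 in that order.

Op 1: fork(P0) -> P1. 3 ppages; refcounts: pp0:2 pp1:2 pp2:2
Op 2: write(P1, v2, 180). refcount(pp2)=2>1 -> COPY to pp3. 4 ppages; refcounts: pp0:2 pp1:2 pp2:1 pp3:1
Op 3: write(P1, v1, 181). refcount(pp1)=2>1 -> COPY to pp4. 5 ppages; refcounts: pp0:2 pp1:1 pp2:1 pp3:1 pp4:1
Op 4: write(P0, v0, 150). refcount(pp0)=2>1 -> COPY to pp5. 6 ppages; refcounts: pp0:1 pp1:1 pp2:1 pp3:1 pp4:1 pp5:1
Op 5: write(P0, v2, 122). refcount(pp2)=1 -> write in place. 6 ppages; refcounts: pp0:1 pp1:1 pp2:1 pp3:1 pp4:1 pp5:1
Op 6: read(P0, v2) -> 122. No state change.
Op 7: write(P1, v0, 117). refcount(pp0)=1 -> write in place. 6 ppages; refcounts: pp0:1 pp1:1 pp2:1 pp3:1 pp4:1 pp5:1
Op 8: write(P0, v1, 101). refcount(pp1)=1 -> write in place. 6 ppages; refcounts: pp0:1 pp1:1 pp2:1 pp3:1 pp4:1 pp5:1
P0: v1 -> pp1 = 101
P1: v1 -> pp4 = 181

Answer: 101 181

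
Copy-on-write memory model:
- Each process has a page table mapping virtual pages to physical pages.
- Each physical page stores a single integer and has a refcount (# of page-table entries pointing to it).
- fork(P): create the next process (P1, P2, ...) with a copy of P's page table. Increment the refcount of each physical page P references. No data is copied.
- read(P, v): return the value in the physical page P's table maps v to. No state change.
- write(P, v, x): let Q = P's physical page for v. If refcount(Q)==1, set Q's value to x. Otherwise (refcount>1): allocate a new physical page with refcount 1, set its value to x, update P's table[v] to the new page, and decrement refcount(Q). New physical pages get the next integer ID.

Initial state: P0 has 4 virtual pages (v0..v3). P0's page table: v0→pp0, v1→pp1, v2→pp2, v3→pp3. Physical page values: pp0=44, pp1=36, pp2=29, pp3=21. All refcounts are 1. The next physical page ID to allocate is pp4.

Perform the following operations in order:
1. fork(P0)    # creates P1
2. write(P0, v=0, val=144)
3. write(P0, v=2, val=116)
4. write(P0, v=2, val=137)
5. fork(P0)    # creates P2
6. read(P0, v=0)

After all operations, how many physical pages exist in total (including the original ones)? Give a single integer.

Op 1: fork(P0) -> P1. 4 ppages; refcounts: pp0:2 pp1:2 pp2:2 pp3:2
Op 2: write(P0, v0, 144). refcount(pp0)=2>1 -> COPY to pp4. 5 ppages; refcounts: pp0:1 pp1:2 pp2:2 pp3:2 pp4:1
Op 3: write(P0, v2, 116). refcount(pp2)=2>1 -> COPY to pp5. 6 ppages; refcounts: pp0:1 pp1:2 pp2:1 pp3:2 pp4:1 pp5:1
Op 4: write(P0, v2, 137). refcount(pp5)=1 -> write in place. 6 ppages; refcounts: pp0:1 pp1:2 pp2:1 pp3:2 pp4:1 pp5:1
Op 5: fork(P0) -> P2. 6 ppages; refcounts: pp0:1 pp1:3 pp2:1 pp3:3 pp4:2 pp5:2
Op 6: read(P0, v0) -> 144. No state change.

Answer: 6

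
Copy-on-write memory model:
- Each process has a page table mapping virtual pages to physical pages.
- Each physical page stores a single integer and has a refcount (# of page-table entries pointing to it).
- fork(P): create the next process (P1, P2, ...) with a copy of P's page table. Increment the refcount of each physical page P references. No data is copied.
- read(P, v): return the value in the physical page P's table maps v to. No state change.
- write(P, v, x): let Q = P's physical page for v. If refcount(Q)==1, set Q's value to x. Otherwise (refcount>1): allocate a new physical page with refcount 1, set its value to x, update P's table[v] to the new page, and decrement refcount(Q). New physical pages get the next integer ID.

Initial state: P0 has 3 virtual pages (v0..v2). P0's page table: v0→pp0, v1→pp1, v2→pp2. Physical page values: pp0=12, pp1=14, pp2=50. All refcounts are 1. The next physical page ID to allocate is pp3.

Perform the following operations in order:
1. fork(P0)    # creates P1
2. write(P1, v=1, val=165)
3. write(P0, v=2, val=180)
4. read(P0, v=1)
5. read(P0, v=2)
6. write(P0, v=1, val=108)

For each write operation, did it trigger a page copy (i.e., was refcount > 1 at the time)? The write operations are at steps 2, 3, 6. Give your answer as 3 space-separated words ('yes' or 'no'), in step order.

Op 1: fork(P0) -> P1. 3 ppages; refcounts: pp0:2 pp1:2 pp2:2
Op 2: write(P1, v1, 165). refcount(pp1)=2>1 -> COPY to pp3. 4 ppages; refcounts: pp0:2 pp1:1 pp2:2 pp3:1
Op 3: write(P0, v2, 180). refcount(pp2)=2>1 -> COPY to pp4. 5 ppages; refcounts: pp0:2 pp1:1 pp2:1 pp3:1 pp4:1
Op 4: read(P0, v1) -> 14. No state change.
Op 5: read(P0, v2) -> 180. No state change.
Op 6: write(P0, v1, 108). refcount(pp1)=1 -> write in place. 5 ppages; refcounts: pp0:2 pp1:1 pp2:1 pp3:1 pp4:1

yes yes no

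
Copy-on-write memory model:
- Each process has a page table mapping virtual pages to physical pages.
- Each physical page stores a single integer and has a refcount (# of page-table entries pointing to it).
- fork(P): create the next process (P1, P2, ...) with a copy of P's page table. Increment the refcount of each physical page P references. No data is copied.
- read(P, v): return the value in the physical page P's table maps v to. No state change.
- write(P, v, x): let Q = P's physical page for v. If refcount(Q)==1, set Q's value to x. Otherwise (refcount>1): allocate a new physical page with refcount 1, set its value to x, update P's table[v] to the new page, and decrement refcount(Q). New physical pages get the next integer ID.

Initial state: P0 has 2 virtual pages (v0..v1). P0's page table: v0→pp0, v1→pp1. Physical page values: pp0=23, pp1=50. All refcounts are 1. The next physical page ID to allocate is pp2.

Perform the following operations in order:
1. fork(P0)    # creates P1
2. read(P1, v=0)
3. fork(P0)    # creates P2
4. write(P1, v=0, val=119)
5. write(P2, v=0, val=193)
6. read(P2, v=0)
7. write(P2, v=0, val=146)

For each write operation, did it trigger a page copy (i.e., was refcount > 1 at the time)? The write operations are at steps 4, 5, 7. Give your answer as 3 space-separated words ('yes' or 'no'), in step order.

Op 1: fork(P0) -> P1. 2 ppages; refcounts: pp0:2 pp1:2
Op 2: read(P1, v0) -> 23. No state change.
Op 3: fork(P0) -> P2. 2 ppages; refcounts: pp0:3 pp1:3
Op 4: write(P1, v0, 119). refcount(pp0)=3>1 -> COPY to pp2. 3 ppages; refcounts: pp0:2 pp1:3 pp2:1
Op 5: write(P2, v0, 193). refcount(pp0)=2>1 -> COPY to pp3. 4 ppages; refcounts: pp0:1 pp1:3 pp2:1 pp3:1
Op 6: read(P2, v0) -> 193. No state change.
Op 7: write(P2, v0, 146). refcount(pp3)=1 -> write in place. 4 ppages; refcounts: pp0:1 pp1:3 pp2:1 pp3:1

yes yes no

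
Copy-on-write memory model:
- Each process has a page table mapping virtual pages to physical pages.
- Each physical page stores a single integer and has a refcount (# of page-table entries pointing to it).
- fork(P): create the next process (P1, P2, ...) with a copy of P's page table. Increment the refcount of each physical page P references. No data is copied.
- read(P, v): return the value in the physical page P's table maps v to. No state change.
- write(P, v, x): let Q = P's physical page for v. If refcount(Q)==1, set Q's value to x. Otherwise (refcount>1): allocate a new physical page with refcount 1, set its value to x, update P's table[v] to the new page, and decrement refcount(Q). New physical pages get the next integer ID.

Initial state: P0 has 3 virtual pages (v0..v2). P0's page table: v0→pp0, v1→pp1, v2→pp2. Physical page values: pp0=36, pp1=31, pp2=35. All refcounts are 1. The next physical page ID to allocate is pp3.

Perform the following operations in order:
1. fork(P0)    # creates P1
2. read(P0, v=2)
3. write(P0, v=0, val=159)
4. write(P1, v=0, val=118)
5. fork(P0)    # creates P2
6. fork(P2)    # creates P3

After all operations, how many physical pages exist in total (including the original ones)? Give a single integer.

Op 1: fork(P0) -> P1. 3 ppages; refcounts: pp0:2 pp1:2 pp2:2
Op 2: read(P0, v2) -> 35. No state change.
Op 3: write(P0, v0, 159). refcount(pp0)=2>1 -> COPY to pp3. 4 ppages; refcounts: pp0:1 pp1:2 pp2:2 pp3:1
Op 4: write(P1, v0, 118). refcount(pp0)=1 -> write in place. 4 ppages; refcounts: pp0:1 pp1:2 pp2:2 pp3:1
Op 5: fork(P0) -> P2. 4 ppages; refcounts: pp0:1 pp1:3 pp2:3 pp3:2
Op 6: fork(P2) -> P3. 4 ppages; refcounts: pp0:1 pp1:4 pp2:4 pp3:3

Answer: 4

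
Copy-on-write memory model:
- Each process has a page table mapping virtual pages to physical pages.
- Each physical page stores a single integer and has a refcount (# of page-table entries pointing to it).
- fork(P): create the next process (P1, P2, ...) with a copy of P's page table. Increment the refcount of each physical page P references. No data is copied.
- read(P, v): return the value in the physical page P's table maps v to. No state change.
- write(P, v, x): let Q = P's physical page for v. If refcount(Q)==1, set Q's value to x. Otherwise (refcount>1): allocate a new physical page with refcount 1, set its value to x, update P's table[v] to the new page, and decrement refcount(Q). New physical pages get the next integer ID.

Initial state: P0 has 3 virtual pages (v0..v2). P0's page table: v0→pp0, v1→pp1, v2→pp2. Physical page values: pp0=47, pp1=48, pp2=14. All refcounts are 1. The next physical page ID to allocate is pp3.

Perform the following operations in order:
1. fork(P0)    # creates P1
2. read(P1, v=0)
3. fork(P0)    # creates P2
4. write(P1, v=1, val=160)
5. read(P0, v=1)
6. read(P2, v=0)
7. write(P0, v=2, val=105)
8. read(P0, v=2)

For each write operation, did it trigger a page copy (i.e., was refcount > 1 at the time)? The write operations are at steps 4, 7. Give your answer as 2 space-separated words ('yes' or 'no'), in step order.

Op 1: fork(P0) -> P1. 3 ppages; refcounts: pp0:2 pp1:2 pp2:2
Op 2: read(P1, v0) -> 47. No state change.
Op 3: fork(P0) -> P2. 3 ppages; refcounts: pp0:3 pp1:3 pp2:3
Op 4: write(P1, v1, 160). refcount(pp1)=3>1 -> COPY to pp3. 4 ppages; refcounts: pp0:3 pp1:2 pp2:3 pp3:1
Op 5: read(P0, v1) -> 48. No state change.
Op 6: read(P2, v0) -> 47. No state change.
Op 7: write(P0, v2, 105). refcount(pp2)=3>1 -> COPY to pp4. 5 ppages; refcounts: pp0:3 pp1:2 pp2:2 pp3:1 pp4:1
Op 8: read(P0, v2) -> 105. No state change.

yes yes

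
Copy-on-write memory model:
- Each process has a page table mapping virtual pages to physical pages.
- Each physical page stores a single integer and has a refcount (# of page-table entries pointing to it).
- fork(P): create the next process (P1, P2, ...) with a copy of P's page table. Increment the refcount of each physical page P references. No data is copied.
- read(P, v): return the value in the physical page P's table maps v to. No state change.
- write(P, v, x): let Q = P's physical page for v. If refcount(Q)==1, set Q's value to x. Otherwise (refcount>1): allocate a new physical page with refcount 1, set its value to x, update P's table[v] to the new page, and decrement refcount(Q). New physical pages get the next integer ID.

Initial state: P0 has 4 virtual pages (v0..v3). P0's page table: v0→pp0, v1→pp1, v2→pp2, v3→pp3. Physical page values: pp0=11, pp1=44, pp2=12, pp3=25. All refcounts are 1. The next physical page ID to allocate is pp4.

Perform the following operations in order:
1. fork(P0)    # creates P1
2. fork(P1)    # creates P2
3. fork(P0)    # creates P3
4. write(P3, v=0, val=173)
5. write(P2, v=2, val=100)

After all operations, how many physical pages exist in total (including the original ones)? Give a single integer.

Op 1: fork(P0) -> P1. 4 ppages; refcounts: pp0:2 pp1:2 pp2:2 pp3:2
Op 2: fork(P1) -> P2. 4 ppages; refcounts: pp0:3 pp1:3 pp2:3 pp3:3
Op 3: fork(P0) -> P3. 4 ppages; refcounts: pp0:4 pp1:4 pp2:4 pp3:4
Op 4: write(P3, v0, 173). refcount(pp0)=4>1 -> COPY to pp4. 5 ppages; refcounts: pp0:3 pp1:4 pp2:4 pp3:4 pp4:1
Op 5: write(P2, v2, 100). refcount(pp2)=4>1 -> COPY to pp5. 6 ppages; refcounts: pp0:3 pp1:4 pp2:3 pp3:4 pp4:1 pp5:1

Answer: 6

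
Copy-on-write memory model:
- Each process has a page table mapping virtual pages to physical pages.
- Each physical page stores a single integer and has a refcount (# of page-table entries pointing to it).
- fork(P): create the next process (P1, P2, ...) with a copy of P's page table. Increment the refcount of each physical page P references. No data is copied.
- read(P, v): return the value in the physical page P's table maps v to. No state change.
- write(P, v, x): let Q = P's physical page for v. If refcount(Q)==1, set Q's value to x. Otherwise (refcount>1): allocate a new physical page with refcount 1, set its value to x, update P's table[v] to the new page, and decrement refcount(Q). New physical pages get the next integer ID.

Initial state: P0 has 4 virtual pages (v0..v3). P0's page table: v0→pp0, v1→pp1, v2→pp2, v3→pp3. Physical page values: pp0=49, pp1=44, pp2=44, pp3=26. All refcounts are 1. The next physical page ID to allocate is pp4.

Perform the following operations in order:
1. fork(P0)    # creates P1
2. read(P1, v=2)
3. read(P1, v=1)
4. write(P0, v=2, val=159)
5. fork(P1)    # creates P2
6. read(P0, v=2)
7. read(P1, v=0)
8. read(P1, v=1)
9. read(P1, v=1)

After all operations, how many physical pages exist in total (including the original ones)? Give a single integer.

Answer: 5

Derivation:
Op 1: fork(P0) -> P1. 4 ppages; refcounts: pp0:2 pp1:2 pp2:2 pp3:2
Op 2: read(P1, v2) -> 44. No state change.
Op 3: read(P1, v1) -> 44. No state change.
Op 4: write(P0, v2, 159). refcount(pp2)=2>1 -> COPY to pp4. 5 ppages; refcounts: pp0:2 pp1:2 pp2:1 pp3:2 pp4:1
Op 5: fork(P1) -> P2. 5 ppages; refcounts: pp0:3 pp1:3 pp2:2 pp3:3 pp4:1
Op 6: read(P0, v2) -> 159. No state change.
Op 7: read(P1, v0) -> 49. No state change.
Op 8: read(P1, v1) -> 44. No state change.
Op 9: read(P1, v1) -> 44. No state change.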